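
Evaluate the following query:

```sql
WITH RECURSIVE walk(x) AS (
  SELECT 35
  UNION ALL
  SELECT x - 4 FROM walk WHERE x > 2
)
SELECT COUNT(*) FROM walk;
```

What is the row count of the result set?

Base: x=35.
Iteration 1: 35 > 2 holds -> x = 35 - 4 = 31.
Iteration 2: 31 > 2 holds -> x = 31 - 4 = 27.
Iteration 3: 27 > 2 holds -> x = 27 - 4 = 23.
Iteration 4: 23 > 2 holds -> x = 23 - 4 = 19.
Iteration 5: 19 > 2 holds -> x = 19 - 4 = 15.
Iteration 6: 15 > 2 holds -> x = 15 - 4 = 11.
Iteration 7: 11 > 2 holds -> x = 11 - 4 = 7.
Iteration 8: 7 > 2 holds -> x = 7 - 4 = 3.
Iteration 9: 3 > 2 holds -> x = 3 - 4 = -1.
Iteration 10: -1 > 2 fails; recursion stops.
Total rows emitted: 10.

10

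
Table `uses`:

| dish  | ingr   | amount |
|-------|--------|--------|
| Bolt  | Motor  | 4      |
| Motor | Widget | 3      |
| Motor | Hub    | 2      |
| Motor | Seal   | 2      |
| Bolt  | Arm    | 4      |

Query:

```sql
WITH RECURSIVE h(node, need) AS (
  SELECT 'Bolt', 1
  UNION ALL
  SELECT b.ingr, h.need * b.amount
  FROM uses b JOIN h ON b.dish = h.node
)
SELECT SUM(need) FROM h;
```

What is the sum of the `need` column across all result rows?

Base: (Bolt, need=1).
Iteration 1: components of {Bolt} -> Arm = 1*4 = 4, Motor = 1*4 = 4.
Iteration 2: components of {Arm,Motor} -> Hub = 4*2 = 8, Seal = 4*2 = 8, Widget = 4*3 = 12.
Iteration 3: no further components; recursion stops.
SUM(need) = 1 + 4 + 4 + 8 + 8 + 12 = 37.

37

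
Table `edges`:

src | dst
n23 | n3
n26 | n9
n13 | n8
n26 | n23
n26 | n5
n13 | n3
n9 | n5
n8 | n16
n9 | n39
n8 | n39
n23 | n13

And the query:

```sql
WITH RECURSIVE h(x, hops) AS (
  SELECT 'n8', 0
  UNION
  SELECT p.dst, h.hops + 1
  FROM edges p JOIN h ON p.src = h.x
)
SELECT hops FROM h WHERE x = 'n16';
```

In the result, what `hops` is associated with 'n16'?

Base: (n8, hops=0).
Iteration 1: edges from {n8} -> (n16, hops=1), (n39, hops=1).
Iteration 2: no outgoing edges from {n16,n39}; recursion stops.

1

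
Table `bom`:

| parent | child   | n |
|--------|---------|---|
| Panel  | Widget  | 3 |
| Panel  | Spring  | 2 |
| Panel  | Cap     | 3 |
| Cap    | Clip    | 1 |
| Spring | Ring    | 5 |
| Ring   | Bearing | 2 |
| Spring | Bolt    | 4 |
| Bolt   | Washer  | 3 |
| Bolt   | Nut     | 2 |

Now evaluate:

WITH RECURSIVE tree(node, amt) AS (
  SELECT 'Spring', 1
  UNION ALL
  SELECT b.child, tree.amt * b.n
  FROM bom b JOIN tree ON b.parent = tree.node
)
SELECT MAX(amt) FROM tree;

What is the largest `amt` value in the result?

12

Base: (Spring, amt=1).
Iteration 1: components of {Spring} -> Bolt = 1*4 = 4, Ring = 1*5 = 5.
Iteration 2: components of {Bolt,Ring} -> Bearing = 5*2 = 10, Nut = 4*2 = 8, Washer = 4*3 = 12.
Iteration 3: no further components; recursion stops.
amt values: 1, 5, 4, 10, 12, 8; the maximum is 12.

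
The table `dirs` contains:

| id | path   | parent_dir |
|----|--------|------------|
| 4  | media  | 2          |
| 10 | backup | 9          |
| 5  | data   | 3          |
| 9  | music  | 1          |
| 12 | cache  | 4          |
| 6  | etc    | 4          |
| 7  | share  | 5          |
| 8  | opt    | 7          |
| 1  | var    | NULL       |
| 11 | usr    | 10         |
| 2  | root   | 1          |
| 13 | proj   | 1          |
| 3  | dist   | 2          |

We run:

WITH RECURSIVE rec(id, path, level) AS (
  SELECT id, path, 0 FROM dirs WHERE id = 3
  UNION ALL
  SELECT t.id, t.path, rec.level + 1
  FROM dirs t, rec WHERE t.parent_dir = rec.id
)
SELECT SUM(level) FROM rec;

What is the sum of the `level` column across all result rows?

6

Base: id=3 (dist) at level 0.
Iteration 1: rows with parent_dir in {3} -> data (id 5, level 1).
Iteration 2: rows with parent_dir in {5} -> share (id 7, level 2).
Iteration 3: rows with parent_dir in {7} -> opt (id 8, level 3).
Iteration 4: no rows with parent_dir in {8}; recursion stops.
SUM(level) = 0 + 1 + 2 + 3 = 6.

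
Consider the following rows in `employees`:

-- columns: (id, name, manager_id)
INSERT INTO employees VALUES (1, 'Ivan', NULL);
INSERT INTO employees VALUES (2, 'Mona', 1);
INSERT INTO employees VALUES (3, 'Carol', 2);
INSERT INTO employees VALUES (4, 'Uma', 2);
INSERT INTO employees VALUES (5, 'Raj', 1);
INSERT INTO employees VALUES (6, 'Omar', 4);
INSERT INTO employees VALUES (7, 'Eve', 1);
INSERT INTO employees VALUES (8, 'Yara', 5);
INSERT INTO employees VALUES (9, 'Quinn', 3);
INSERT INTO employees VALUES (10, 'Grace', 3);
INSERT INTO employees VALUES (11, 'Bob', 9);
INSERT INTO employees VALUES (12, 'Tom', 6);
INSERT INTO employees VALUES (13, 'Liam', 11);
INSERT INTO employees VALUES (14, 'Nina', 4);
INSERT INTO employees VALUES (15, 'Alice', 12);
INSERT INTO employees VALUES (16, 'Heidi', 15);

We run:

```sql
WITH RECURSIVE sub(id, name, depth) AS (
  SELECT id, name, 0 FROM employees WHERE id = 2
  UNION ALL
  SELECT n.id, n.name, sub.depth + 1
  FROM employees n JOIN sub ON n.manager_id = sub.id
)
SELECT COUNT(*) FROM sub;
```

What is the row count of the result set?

Base: id=2 (Mona) at depth 0.
Iteration 1: rows with manager_id in {2} -> Carol (id 3, depth 1), Uma (id 4, depth 1).
Iteration 2: rows with manager_id in {3,4} -> Omar (id 6, depth 2), Quinn (id 9, depth 2), Grace (id 10, depth 2), Nina (id 14, depth 2).
Iteration 3: rows with manager_id in {6,9,10,14} -> Bob (id 11, depth 3), Tom (id 12, depth 3).
Iteration 4: rows with manager_id in {11,12} -> Liam (id 13, depth 4), Alice (id 15, depth 4).
Iteration 5: rows with manager_id in {13,15} -> Heidi (id 16, depth 5).
Iteration 6: no rows with manager_id in {16}; recursion stops.
Total rows emitted: 12.

12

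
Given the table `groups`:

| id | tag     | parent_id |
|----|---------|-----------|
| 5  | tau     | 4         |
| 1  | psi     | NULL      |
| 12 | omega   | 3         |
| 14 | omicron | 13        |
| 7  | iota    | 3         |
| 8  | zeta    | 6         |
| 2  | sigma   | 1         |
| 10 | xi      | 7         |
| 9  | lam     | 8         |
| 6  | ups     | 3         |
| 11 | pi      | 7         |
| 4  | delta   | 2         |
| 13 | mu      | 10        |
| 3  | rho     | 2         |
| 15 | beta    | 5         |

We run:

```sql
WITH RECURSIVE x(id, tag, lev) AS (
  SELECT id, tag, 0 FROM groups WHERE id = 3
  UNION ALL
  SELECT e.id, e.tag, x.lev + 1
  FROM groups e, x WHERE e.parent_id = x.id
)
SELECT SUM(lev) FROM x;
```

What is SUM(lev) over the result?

19

Base: id=3 (rho) at lev 0.
Iteration 1: rows with parent_id in {3} -> ups (id 6, lev 1), iota (id 7, lev 1), omega (id 12, lev 1).
Iteration 2: rows with parent_id in {6,7,12} -> zeta (id 8, lev 2), xi (id 10, lev 2), pi (id 11, lev 2).
Iteration 3: rows with parent_id in {8,10,11} -> lam (id 9, lev 3), mu (id 13, lev 3).
Iteration 4: rows with parent_id in {9,13} -> omicron (id 14, lev 4).
Iteration 5: no rows with parent_id in {14}; recursion stops.
SUM(lev) = 0 + 1 + 1 + 1 + 2 + 2 + 2 + 3 + 3 + 4 = 19.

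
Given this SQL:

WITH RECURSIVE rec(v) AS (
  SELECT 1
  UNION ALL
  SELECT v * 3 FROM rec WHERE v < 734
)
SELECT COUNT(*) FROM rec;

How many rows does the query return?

Base: v=1.
Iteration 1: 1 < 734 holds -> v = 1 * 3 = 3.
Iteration 2: 3 < 734 holds -> v = 3 * 3 = 9.
Iteration 3: 9 < 734 holds -> v = 9 * 3 = 27.
Iteration 4: 27 < 734 holds -> v = 27 * 3 = 81.
Iteration 5: 81 < 734 holds -> v = 81 * 3 = 243.
Iteration 6: 243 < 734 holds -> v = 243 * 3 = 729.
Iteration 7: 729 < 734 holds -> v = 729 * 3 = 2187.
Iteration 8: 2187 < 734 fails; recursion stops.
Total rows emitted: 8.

8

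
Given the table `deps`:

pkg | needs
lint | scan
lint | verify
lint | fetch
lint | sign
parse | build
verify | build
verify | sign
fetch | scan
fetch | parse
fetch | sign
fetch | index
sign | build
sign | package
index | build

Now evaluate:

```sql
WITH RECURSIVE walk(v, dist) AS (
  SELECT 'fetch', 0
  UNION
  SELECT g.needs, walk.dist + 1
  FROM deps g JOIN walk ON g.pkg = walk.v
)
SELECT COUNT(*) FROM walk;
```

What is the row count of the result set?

7

Base: (fetch, dist=0).
Iteration 1: edges from {fetch} -> (index, dist=1), (parse, dist=1), (scan, dist=1), (sign, dist=1).
Iteration 2: edges from {index,parse,scan,sign} -> (build, dist=2), (package, dist=2). [UNION drops 2 duplicate row(s)]
Iteration 3: no outgoing edges from {build,package}; recursion stops.
Total rows emitted: 7.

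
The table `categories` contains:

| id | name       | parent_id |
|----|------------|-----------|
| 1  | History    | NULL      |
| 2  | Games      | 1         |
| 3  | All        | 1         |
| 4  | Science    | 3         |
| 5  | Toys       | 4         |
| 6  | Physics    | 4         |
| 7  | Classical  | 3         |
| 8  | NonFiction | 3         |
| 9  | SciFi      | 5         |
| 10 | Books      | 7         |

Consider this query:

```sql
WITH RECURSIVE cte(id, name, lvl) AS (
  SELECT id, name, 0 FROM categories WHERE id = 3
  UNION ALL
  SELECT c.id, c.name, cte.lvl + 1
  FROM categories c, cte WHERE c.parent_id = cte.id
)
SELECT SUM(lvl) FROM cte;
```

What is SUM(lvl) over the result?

12

Base: id=3 (All) at lvl 0.
Iteration 1: rows with parent_id in {3} -> Science (id 4, lvl 1), Classical (id 7, lvl 1), NonFiction (id 8, lvl 1).
Iteration 2: rows with parent_id in {4,7,8} -> Toys (id 5, lvl 2), Physics (id 6, lvl 2), Books (id 10, lvl 2).
Iteration 3: rows with parent_id in {5,6,10} -> SciFi (id 9, lvl 3).
Iteration 4: no rows with parent_id in {9}; recursion stops.
SUM(lvl) = 0 + 1 + 1 + 1 + 2 + 2 + 2 + 3 = 12.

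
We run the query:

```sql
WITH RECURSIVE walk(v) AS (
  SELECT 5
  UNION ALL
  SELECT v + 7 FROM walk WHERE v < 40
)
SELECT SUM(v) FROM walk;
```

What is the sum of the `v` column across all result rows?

Base: v=5.
Iteration 1: 5 < 40 holds -> v = 5 + 7 = 12.
Iteration 2: 12 < 40 holds -> v = 12 + 7 = 19.
Iteration 3: 19 < 40 holds -> v = 19 + 7 = 26.
Iteration 4: 26 < 40 holds -> v = 26 + 7 = 33.
Iteration 5: 33 < 40 holds -> v = 33 + 7 = 40.
Iteration 6: 40 < 40 fails; recursion stops.
SUM(v) = 5 + 12 + 19 + 26 + 33 + 40 = 135.

135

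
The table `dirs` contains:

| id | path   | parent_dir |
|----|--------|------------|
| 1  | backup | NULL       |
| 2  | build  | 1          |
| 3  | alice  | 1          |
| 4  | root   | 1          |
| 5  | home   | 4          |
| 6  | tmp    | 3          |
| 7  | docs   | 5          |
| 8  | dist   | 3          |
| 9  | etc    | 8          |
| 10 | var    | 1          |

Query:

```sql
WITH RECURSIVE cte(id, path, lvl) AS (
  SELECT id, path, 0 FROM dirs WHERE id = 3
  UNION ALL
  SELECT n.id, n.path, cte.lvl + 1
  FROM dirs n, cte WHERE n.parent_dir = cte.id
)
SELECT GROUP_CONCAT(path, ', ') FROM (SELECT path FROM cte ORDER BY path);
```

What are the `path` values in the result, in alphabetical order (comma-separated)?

Base: id=3 (alice) at lvl 0.
Iteration 1: rows with parent_dir in {3} -> tmp (id 6, lvl 1), dist (id 8, lvl 1).
Iteration 2: rows with parent_dir in {6,8} -> etc (id 9, lvl 2).
Iteration 3: no rows with parent_dir in {9}; recursion stops.

alice, dist, etc, tmp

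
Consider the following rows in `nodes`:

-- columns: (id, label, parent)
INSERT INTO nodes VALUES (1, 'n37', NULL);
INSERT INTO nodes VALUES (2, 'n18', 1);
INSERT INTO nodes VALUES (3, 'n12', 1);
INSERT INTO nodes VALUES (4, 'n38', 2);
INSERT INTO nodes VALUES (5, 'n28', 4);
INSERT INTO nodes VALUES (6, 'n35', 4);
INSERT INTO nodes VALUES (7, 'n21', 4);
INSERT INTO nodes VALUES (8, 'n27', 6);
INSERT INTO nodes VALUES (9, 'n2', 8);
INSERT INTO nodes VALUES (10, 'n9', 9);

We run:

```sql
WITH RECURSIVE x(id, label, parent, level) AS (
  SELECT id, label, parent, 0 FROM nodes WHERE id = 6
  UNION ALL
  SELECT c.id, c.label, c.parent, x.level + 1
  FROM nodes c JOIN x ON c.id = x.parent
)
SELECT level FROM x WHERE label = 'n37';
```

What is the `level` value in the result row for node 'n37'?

Base: id=6 (n35), parent=4, level 0.
Iteration 1: join on id=4 -> n38 (id 4, parent=2, level 1).
Iteration 2: join on id=2 -> n18 (id 2, parent=1, level 2).
Iteration 3: join on id=1 -> n37 (id 1, parent=NULL, level 3).
Iteration 4: parent is NULL; no match; recursion stops.

3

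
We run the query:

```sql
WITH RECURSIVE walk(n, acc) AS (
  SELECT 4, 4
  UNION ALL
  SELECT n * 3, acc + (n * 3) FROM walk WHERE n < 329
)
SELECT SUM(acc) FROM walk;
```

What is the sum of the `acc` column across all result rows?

Base: n=4, acc=4.
Iteration 1: 4 < 329 holds -> n = 4 * 3 = 12, acc = 4 + 12 = 16.
Iteration 2: 12 < 329 holds -> n = 12 * 3 = 36, acc = 16 + 36 = 52.
Iteration 3: 36 < 329 holds -> n = 36 * 3 = 108, acc = 52 + 108 = 160.
Iteration 4: 108 < 329 holds -> n = 108 * 3 = 324, acc = 160 + 324 = 484.
Iteration 5: 324 < 329 holds -> n = 324 * 3 = 972, acc = 484 + 972 = 1456.
Iteration 6: 972 < 329 fails; recursion stops.
SUM(acc) = 4 + 16 + 52 + 160 + 484 + 1456 = 2172.

2172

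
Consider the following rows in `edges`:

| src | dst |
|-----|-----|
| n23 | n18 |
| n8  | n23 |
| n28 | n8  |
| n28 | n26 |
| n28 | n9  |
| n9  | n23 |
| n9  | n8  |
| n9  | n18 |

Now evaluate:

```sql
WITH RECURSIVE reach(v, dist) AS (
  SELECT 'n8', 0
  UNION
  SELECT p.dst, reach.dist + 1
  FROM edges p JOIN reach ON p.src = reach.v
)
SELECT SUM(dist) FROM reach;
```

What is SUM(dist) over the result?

Base: (n8, dist=0).
Iteration 1: edges from {n8} -> (n23, dist=1).
Iteration 2: edges from {n23} -> (n18, dist=2).
Iteration 3: no outgoing edges from {n18}; recursion stops.
SUM(dist) = 0 + 1 + 2 = 3.

3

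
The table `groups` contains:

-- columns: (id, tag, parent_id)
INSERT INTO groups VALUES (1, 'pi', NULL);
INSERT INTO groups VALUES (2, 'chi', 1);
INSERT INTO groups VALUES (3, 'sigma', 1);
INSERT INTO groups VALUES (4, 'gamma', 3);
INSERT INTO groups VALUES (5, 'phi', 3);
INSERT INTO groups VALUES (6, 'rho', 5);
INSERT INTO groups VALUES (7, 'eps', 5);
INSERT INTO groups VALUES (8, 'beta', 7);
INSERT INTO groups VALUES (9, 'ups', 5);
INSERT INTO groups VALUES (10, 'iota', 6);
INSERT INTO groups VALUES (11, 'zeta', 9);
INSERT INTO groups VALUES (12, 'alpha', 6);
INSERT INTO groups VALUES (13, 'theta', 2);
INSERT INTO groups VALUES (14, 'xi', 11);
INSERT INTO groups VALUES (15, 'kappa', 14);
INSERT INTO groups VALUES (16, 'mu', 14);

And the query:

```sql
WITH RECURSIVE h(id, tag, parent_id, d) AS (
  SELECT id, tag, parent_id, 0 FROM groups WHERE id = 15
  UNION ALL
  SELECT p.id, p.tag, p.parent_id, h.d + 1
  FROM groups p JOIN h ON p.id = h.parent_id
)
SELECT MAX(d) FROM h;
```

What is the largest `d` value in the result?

Base: id=15 (kappa), parent_id=14, d 0.
Iteration 1: join on id=14 -> xi (id 14, parent_id=11, d 1).
Iteration 2: join on id=11 -> zeta (id 11, parent_id=9, d 2).
Iteration 3: join on id=9 -> ups (id 9, parent_id=5, d 3).
Iteration 4: join on id=5 -> phi (id 5, parent_id=3, d 4).
Iteration 5: join on id=3 -> sigma (id 3, parent_id=1, d 5).
Iteration 6: join on id=1 -> pi (id 1, parent_id=NULL, d 6).
Iteration 7: parent_id is NULL; no match; recursion stops.
d values: 0, 1, 2, 3, 4, 5, 6; the maximum is 6.

6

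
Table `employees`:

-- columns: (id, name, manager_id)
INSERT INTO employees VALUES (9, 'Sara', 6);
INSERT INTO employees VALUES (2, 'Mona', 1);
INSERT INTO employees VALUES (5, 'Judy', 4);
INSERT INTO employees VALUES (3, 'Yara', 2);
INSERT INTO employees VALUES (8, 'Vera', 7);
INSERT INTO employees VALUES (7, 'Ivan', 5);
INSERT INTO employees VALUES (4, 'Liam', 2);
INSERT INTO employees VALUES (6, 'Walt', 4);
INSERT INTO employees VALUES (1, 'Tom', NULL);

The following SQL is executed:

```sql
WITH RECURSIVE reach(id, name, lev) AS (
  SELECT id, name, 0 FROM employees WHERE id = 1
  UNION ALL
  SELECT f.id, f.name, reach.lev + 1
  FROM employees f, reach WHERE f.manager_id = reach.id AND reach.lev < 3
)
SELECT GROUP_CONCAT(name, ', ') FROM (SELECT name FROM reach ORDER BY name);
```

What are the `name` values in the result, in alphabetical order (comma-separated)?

Base: id=1 (Tom) at lev 0.
Iteration 1: rows with manager_id in {1} -> Mona (id 2, lev 1).
Iteration 2: rows with manager_id in {2} -> Yara (id 3, lev 2), Liam (id 4, lev 2).
Iteration 3: rows with manager_id in {3,4} -> Judy (id 5, lev 3), Walt (id 6, lev 3).
Iteration 4: lev < 3 fails for all current rows; recursion stops.

Judy, Liam, Mona, Tom, Walt, Yara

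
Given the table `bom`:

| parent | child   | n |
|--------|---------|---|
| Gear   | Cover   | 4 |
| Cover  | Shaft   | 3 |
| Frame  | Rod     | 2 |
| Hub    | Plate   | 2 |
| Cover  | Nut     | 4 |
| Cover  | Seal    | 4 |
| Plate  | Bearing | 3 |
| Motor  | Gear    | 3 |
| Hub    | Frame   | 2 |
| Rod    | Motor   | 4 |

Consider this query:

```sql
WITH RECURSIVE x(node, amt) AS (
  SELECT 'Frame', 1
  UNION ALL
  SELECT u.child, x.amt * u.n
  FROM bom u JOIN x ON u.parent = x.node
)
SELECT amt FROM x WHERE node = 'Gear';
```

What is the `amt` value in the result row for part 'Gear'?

Base: (Frame, amt=1).
Iteration 1: components of {Frame} -> Rod = 1*2 = 2.
Iteration 2: components of {Rod} -> Motor = 2*4 = 8.
Iteration 3: components of {Motor} -> Gear = 8*3 = 24.
Iteration 4: components of {Gear} -> Cover = 24*4 = 96.
Iteration 5: components of {Cover} -> Nut = 96*4 = 384, Seal = 96*4 = 384, Shaft = 96*3 = 288.
Iteration 6: no further components; recursion stops.

24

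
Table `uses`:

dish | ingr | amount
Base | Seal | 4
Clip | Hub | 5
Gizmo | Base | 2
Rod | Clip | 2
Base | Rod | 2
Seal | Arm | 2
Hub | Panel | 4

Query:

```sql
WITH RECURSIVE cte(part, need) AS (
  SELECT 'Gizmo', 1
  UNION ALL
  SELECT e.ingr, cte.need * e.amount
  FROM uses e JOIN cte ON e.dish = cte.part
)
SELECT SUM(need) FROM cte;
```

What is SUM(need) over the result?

239

Base: (Gizmo, need=1).
Iteration 1: components of {Gizmo} -> Base = 1*2 = 2.
Iteration 2: components of {Base} -> Rod = 2*2 = 4, Seal = 2*4 = 8.
Iteration 3: components of {Rod,Seal} -> Arm = 8*2 = 16, Clip = 4*2 = 8.
Iteration 4: components of {Arm,Clip} -> Hub = 8*5 = 40.
Iteration 5: components of {Hub} -> Panel = 40*4 = 160.
Iteration 6: no further components; recursion stops.
SUM(need) = 1 + 2 + 8 + 4 + 16 + 8 + 40 + 160 = 239.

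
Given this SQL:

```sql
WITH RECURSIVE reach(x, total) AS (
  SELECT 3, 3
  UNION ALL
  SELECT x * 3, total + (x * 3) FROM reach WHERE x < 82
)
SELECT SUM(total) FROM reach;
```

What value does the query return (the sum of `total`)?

537

Base: x=3, total=3.
Iteration 1: 3 < 82 holds -> x = 3 * 3 = 9, total = 3 + 9 = 12.
Iteration 2: 9 < 82 holds -> x = 9 * 3 = 27, total = 12 + 27 = 39.
Iteration 3: 27 < 82 holds -> x = 27 * 3 = 81, total = 39 + 81 = 120.
Iteration 4: 81 < 82 holds -> x = 81 * 3 = 243, total = 120 + 243 = 363.
Iteration 5: 243 < 82 fails; recursion stops.
SUM(total) = 3 + 12 + 39 + 120 + 363 = 537.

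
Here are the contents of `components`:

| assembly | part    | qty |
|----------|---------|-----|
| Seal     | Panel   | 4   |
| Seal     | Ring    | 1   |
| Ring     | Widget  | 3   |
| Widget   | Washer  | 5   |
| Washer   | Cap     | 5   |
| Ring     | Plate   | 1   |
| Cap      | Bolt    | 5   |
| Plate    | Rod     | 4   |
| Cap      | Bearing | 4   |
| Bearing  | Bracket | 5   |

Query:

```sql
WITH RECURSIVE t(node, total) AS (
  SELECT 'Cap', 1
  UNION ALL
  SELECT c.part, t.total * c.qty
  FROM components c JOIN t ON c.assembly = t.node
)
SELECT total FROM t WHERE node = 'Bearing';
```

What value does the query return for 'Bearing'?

4

Base: (Cap, total=1).
Iteration 1: components of {Cap} -> Bearing = 1*4 = 4, Bolt = 1*5 = 5.
Iteration 2: components of {Bearing,Bolt} -> Bracket = 4*5 = 20.
Iteration 3: no further components; recursion stops.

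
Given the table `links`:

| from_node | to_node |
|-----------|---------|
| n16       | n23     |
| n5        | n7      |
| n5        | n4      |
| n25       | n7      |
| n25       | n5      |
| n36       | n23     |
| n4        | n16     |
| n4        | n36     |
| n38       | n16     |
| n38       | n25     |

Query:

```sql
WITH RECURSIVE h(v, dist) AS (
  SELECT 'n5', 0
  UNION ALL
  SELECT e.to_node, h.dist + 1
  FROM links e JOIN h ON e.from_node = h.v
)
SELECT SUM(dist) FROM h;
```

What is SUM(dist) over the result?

12

Base: (n5, dist=0).
Iteration 1: edges from {n5} -> (n4, dist=1), (n7, dist=1).
Iteration 2: edges from {n4,n7} -> (n16, dist=2), (n36, dist=2).
Iteration 3: edges from {n16,n36} -> (n23, dist=3) x2. [UNION ALL keeps all 2 new rows, including repeats]
Iteration 4: no outgoing edges from {n23}; recursion stops.
SUM(dist) = 0 + 1 + 1 + 2 + 2 + 3 + 3 = 12.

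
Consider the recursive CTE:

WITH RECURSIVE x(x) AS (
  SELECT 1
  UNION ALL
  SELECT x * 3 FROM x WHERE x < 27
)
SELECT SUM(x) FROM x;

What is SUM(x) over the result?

40

Base: x=1.
Iteration 1: 1 < 27 holds -> x = 1 * 3 = 3.
Iteration 2: 3 < 27 holds -> x = 3 * 3 = 9.
Iteration 3: 9 < 27 holds -> x = 9 * 3 = 27.
Iteration 4: 27 < 27 fails; recursion stops.
SUM(x) = 1 + 3 + 9 + 27 = 40.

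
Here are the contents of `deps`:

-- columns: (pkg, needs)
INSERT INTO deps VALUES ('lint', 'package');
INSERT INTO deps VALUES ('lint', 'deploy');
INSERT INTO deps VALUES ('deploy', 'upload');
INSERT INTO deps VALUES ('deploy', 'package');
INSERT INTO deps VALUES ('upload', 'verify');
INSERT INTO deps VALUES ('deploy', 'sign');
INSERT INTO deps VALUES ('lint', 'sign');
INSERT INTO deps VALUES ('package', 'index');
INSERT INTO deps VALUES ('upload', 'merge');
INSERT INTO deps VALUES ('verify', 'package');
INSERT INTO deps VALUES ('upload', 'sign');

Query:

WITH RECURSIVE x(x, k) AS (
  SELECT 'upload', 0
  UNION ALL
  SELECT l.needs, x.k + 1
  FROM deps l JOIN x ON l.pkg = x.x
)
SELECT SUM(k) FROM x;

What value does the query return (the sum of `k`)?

8

Base: (upload, k=0).
Iteration 1: edges from {upload} -> (merge, k=1), (sign, k=1), (verify, k=1).
Iteration 2: edges from {merge,sign,verify} -> (package, k=2).
Iteration 3: edges from {package} -> (index, k=3).
Iteration 4: no outgoing edges from {index}; recursion stops.
SUM(k) = 0 + 1 + 1 + 1 + 2 + 3 = 8.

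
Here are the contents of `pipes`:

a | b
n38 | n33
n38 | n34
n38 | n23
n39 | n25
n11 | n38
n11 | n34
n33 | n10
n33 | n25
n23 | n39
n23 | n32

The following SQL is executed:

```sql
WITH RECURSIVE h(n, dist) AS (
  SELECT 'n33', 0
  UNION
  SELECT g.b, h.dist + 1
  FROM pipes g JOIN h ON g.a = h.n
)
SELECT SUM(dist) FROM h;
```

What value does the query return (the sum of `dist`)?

2

Base: (n33, dist=0).
Iteration 1: edges from {n33} -> (n10, dist=1), (n25, dist=1).
Iteration 2: no outgoing edges from {n10,n25}; recursion stops.
SUM(dist) = 0 + 1 + 1 = 2.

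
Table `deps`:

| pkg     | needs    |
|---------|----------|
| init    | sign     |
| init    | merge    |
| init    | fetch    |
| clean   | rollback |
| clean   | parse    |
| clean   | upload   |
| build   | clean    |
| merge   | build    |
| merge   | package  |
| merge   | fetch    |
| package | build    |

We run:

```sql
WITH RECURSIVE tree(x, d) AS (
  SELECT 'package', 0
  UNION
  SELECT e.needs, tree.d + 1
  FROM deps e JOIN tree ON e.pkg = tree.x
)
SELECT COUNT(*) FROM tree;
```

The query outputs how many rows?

Base: (package, d=0).
Iteration 1: edges from {package} -> (build, d=1).
Iteration 2: edges from {build} -> (clean, d=2).
Iteration 3: edges from {clean} -> (parse, d=3), (rollback, d=3), (upload, d=3).
Iteration 4: no outgoing edges from {parse,rollback,upload}; recursion stops.
Total rows emitted: 6.

6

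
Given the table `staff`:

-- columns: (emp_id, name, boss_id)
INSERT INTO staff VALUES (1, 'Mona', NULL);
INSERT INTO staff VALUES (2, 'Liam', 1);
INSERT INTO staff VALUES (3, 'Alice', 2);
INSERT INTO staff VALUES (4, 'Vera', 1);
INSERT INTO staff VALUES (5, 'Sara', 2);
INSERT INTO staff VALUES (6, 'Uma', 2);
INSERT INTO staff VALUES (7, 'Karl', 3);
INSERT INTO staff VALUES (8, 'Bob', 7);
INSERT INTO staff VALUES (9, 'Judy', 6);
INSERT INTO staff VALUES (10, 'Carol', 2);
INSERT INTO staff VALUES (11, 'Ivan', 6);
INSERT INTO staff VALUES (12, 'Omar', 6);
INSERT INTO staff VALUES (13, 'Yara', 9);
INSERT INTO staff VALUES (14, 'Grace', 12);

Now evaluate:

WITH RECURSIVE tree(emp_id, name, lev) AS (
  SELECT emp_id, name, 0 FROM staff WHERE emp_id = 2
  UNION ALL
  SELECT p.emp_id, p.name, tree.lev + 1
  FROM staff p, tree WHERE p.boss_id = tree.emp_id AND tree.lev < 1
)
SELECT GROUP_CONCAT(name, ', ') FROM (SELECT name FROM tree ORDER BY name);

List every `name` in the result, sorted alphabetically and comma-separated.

Alice, Carol, Liam, Sara, Uma

Base: emp_id=2 (Liam) at lev 0.
Iteration 1: rows with boss_id in {2} -> Alice (id 3, lev 1), Sara (id 5, lev 1), Uma (id 6, lev 1), Carol (id 10, lev 1).
Iteration 2: lev < 1 fails for all current rows; recursion stops.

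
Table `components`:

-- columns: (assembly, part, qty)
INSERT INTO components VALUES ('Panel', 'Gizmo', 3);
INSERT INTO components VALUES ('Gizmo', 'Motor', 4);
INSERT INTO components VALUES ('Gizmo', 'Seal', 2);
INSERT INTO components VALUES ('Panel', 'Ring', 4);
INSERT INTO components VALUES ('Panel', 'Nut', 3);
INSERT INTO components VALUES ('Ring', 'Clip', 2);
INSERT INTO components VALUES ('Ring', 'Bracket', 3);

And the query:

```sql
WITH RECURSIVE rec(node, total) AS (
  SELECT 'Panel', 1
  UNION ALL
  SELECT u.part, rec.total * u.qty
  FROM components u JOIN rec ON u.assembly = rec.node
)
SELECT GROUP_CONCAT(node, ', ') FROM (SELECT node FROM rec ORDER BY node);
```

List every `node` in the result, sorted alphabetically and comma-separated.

Bracket, Clip, Gizmo, Motor, Nut, Panel, Ring, Seal

Base: (Panel, total=1).
Iteration 1: components of {Panel} -> Gizmo = 1*3 = 3, Nut = 1*3 = 3, Ring = 1*4 = 4.
Iteration 2: components of {Gizmo,Nut,Ring} -> Bracket = 4*3 = 12, Clip = 4*2 = 8, Motor = 3*4 = 12, Seal = 3*2 = 6.
Iteration 3: no further components; recursion stops.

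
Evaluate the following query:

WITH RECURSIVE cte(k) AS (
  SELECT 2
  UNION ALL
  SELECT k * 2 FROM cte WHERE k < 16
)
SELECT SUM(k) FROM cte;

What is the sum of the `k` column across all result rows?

30

Base: k=2.
Iteration 1: 2 < 16 holds -> k = 2 * 2 = 4.
Iteration 2: 4 < 16 holds -> k = 4 * 2 = 8.
Iteration 3: 8 < 16 holds -> k = 8 * 2 = 16.
Iteration 4: 16 < 16 fails; recursion stops.
SUM(k) = 2 + 4 + 8 + 16 = 30.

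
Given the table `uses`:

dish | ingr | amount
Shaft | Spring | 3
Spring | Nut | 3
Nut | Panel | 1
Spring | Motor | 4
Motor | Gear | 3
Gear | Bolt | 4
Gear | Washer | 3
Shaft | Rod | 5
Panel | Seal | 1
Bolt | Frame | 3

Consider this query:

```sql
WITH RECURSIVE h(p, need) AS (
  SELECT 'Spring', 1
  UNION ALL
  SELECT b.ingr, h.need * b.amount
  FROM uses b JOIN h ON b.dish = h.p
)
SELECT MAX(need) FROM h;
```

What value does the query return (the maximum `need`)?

144

Base: (Spring, need=1).
Iteration 1: components of {Spring} -> Motor = 1*4 = 4, Nut = 1*3 = 3.
Iteration 2: components of {Motor,Nut} -> Gear = 4*3 = 12, Panel = 3*1 = 3.
Iteration 3: components of {Gear,Panel} -> Bolt = 12*4 = 48, Seal = 3*1 = 3, Washer = 12*3 = 36.
Iteration 4: components of {Bolt,Seal,Washer} -> Frame = 48*3 = 144.
Iteration 5: no further components; recursion stops.
need values: 1, 3, 4, 3, 12, 3, 48, 36, 144; the maximum is 144.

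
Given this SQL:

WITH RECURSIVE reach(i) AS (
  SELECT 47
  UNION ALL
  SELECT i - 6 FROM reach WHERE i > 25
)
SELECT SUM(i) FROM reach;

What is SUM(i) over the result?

175

Base: i=47.
Iteration 1: 47 > 25 holds -> i = 47 - 6 = 41.
Iteration 2: 41 > 25 holds -> i = 41 - 6 = 35.
Iteration 3: 35 > 25 holds -> i = 35 - 6 = 29.
Iteration 4: 29 > 25 holds -> i = 29 - 6 = 23.
Iteration 5: 23 > 25 fails; recursion stops.
SUM(i) = 47 + 41 + 35 + 29 + 23 = 175.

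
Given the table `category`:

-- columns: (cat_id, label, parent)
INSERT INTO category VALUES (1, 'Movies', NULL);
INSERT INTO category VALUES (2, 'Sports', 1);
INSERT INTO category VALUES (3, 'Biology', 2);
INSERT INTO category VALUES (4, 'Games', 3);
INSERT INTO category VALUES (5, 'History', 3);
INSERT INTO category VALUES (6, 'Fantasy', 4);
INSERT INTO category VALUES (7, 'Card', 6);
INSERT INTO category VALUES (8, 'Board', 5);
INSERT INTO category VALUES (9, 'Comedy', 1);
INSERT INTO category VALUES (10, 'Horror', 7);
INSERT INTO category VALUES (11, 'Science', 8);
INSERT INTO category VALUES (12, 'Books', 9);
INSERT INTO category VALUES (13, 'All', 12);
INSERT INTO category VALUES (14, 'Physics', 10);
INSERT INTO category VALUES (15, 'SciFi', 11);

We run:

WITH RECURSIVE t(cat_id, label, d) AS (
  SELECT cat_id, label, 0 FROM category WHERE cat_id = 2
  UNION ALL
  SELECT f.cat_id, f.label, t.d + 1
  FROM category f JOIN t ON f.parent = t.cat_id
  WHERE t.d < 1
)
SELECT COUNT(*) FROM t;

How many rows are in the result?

2

Base: cat_id=2 (Sports) at d 0.
Iteration 1: rows with parent in {2} -> Biology (id 3, d 1).
Iteration 2: d < 1 fails for all current rows; recursion stops.
Total rows emitted: 2.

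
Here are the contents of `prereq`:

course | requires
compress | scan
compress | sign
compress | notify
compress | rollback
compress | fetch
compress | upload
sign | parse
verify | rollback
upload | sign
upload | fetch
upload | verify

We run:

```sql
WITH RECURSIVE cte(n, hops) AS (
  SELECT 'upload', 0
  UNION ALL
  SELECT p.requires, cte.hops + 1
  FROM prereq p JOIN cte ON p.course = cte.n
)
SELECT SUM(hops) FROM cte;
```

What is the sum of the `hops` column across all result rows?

7

Base: (upload, hops=0).
Iteration 1: edges from {upload} -> (fetch, hops=1), (sign, hops=1), (verify, hops=1).
Iteration 2: edges from {fetch,sign,verify} -> (parse, hops=2), (rollback, hops=2).
Iteration 3: no outgoing edges from {parse,rollback}; recursion stops.
SUM(hops) = 0 + 1 + 1 + 1 + 2 + 2 = 7.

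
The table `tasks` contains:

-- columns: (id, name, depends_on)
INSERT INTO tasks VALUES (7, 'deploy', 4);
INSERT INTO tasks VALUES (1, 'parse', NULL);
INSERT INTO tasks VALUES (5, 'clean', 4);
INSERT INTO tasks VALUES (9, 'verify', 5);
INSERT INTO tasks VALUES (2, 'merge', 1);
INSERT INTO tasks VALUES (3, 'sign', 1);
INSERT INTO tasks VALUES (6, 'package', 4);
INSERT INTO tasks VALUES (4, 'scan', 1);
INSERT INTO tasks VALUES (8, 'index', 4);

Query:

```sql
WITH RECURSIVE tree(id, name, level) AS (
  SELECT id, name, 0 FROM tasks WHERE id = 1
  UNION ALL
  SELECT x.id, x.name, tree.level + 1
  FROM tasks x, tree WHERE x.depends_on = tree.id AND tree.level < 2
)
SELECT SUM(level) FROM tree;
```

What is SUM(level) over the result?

11

Base: id=1 (parse) at level 0.
Iteration 1: rows with depends_on in {1} -> merge (id 2, level 1), sign (id 3, level 1), scan (id 4, level 1).
Iteration 2: rows with depends_on in {2,3,4} -> clean (id 5, level 2), package (id 6, level 2), deploy (id 7, level 2), index (id 8, level 2).
Iteration 3: level < 2 fails for all current rows; recursion stops.
SUM(level) = 0 + 1 + 1 + 1 + 2 + 2 + 2 + 2 = 11.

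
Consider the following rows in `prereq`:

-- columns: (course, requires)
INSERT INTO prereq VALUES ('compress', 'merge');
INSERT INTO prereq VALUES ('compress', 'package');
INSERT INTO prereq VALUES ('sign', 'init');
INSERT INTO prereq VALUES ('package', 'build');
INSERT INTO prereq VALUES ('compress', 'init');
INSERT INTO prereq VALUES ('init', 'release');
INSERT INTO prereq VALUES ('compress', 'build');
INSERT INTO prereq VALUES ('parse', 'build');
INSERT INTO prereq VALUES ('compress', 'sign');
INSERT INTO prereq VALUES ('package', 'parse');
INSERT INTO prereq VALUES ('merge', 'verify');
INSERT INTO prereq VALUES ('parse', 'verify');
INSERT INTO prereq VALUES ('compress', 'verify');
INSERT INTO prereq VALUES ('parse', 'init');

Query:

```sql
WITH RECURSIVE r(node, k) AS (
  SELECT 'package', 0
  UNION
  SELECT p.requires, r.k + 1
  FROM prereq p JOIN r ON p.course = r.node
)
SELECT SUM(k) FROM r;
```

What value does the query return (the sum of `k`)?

Base: (package, k=0).
Iteration 1: edges from {package} -> (build, k=1), (parse, k=1).
Iteration 2: edges from {build,parse} -> (build, k=2), (init, k=2), (verify, k=2).
Iteration 3: edges from {build,init,verify} -> (release, k=3).
Iteration 4: no outgoing edges from {release}; recursion stops.
SUM(k) = 0 + 1 + 1 + 2 + 2 + 2 + 3 = 11.

11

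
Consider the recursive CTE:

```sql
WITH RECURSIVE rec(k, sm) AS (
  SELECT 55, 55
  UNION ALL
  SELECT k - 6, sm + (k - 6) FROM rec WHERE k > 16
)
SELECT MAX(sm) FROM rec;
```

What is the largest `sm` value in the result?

272

Base: k=55, sm=55.
Iteration 1: 55 > 16 holds -> k = 55 - 6 = 49, sm = 55 + 49 = 104.
Iteration 2: 49 > 16 holds -> k = 49 - 6 = 43, sm = 104 + 43 = 147.
Iteration 3: 43 > 16 holds -> k = 43 - 6 = 37, sm = 147 + 37 = 184.
Iteration 4: 37 > 16 holds -> k = 37 - 6 = 31, sm = 184 + 31 = 215.
Iteration 5: 31 > 16 holds -> k = 31 - 6 = 25, sm = 215 + 25 = 240.
Iteration 6: 25 > 16 holds -> k = 25 - 6 = 19, sm = 240 + 19 = 259.
Iteration 7: 19 > 16 holds -> k = 19 - 6 = 13, sm = 259 + 13 = 272.
Iteration 8: 13 > 16 fails; recursion stops.
sm values: 55, 104, 147, 184, 215, 240, 259, 272; the maximum is 272.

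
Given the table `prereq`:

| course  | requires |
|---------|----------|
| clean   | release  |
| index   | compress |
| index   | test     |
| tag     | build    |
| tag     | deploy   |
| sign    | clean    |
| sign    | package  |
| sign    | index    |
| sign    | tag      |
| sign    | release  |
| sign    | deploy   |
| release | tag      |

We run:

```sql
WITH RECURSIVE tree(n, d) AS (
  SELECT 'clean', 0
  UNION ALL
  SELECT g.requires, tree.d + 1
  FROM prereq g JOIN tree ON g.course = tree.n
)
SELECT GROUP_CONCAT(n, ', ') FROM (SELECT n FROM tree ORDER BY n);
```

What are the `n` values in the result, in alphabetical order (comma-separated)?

Base: (clean, d=0).
Iteration 1: edges from {clean} -> (release, d=1).
Iteration 2: edges from {release} -> (tag, d=2).
Iteration 3: edges from {tag} -> (build, d=3), (deploy, d=3).
Iteration 4: no outgoing edges from {build,deploy}; recursion stops.

build, clean, deploy, release, tag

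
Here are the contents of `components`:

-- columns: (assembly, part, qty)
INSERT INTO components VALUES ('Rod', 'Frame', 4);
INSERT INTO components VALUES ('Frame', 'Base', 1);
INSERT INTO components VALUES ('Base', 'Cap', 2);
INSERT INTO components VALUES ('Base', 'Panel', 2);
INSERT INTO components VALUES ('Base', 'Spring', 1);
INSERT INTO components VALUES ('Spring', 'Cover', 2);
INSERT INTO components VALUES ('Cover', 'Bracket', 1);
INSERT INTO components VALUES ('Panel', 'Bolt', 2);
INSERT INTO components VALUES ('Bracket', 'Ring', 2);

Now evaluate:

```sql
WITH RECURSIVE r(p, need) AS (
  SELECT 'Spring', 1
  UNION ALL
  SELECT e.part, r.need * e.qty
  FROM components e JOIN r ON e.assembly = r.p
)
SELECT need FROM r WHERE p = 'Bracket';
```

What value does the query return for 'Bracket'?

Base: (Spring, need=1).
Iteration 1: components of {Spring} -> Cover = 1*2 = 2.
Iteration 2: components of {Cover} -> Bracket = 2*1 = 2.
Iteration 3: components of {Bracket} -> Ring = 2*2 = 4.
Iteration 4: no further components; recursion stops.

2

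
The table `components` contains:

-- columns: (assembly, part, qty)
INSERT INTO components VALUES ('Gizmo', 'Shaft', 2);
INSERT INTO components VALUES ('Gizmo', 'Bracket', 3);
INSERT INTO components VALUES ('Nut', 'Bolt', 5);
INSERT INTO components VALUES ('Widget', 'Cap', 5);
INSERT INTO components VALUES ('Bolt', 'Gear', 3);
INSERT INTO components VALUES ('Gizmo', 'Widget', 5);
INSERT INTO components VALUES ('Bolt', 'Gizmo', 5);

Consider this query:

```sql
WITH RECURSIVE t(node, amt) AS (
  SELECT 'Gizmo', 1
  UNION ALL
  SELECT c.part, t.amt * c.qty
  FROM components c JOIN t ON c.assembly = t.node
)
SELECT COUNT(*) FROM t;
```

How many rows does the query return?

5

Base: (Gizmo, amt=1).
Iteration 1: components of {Gizmo} -> Bracket = 1*3 = 3, Shaft = 1*2 = 2, Widget = 1*5 = 5.
Iteration 2: components of {Bracket,Shaft,Widget} -> Cap = 5*5 = 25.
Iteration 3: no further components; recursion stops.
Total rows emitted: 5.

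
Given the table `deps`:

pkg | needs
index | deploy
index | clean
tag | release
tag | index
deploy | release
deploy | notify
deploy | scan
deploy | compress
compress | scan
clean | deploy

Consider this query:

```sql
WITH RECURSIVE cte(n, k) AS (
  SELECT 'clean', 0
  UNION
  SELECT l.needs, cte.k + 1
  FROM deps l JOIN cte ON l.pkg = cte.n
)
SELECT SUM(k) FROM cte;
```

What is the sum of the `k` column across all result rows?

Base: (clean, k=0).
Iteration 1: edges from {clean} -> (deploy, k=1).
Iteration 2: edges from {deploy} -> (compress, k=2), (notify, k=2), (release, k=2), (scan, k=2).
Iteration 3: edges from {compress,notify,release,scan} -> (scan, k=3).
Iteration 4: no outgoing edges from {scan}; recursion stops.
SUM(k) = 0 + 1 + 2 + 2 + 2 + 2 + 3 = 12.

12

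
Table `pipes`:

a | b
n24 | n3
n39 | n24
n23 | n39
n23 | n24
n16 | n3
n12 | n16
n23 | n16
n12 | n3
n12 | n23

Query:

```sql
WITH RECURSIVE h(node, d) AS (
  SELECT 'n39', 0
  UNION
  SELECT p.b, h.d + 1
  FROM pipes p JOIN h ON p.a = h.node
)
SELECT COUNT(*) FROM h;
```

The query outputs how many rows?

3

Base: (n39, d=0).
Iteration 1: edges from {n39} -> (n24, d=1).
Iteration 2: edges from {n24} -> (n3, d=2).
Iteration 3: no outgoing edges from {n3}; recursion stops.
Total rows emitted: 3.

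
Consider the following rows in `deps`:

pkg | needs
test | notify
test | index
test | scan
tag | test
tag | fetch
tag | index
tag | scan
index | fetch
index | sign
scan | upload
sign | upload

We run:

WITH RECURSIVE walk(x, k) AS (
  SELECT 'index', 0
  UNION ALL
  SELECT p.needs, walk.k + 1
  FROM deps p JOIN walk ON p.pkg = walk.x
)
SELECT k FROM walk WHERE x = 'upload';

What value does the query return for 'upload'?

2

Base: (index, k=0).
Iteration 1: edges from {index} -> (fetch, k=1), (sign, k=1).
Iteration 2: edges from {fetch,sign} -> (upload, k=2).
Iteration 3: no outgoing edges from {upload}; recursion stops.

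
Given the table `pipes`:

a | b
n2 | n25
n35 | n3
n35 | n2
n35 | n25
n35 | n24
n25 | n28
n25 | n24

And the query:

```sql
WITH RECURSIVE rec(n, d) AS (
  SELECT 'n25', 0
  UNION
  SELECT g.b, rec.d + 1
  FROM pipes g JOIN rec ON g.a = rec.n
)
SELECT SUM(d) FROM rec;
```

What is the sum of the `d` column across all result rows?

Base: (n25, d=0).
Iteration 1: edges from {n25} -> (n24, d=1), (n28, d=1).
Iteration 2: no outgoing edges from {n24,n28}; recursion stops.
SUM(d) = 0 + 1 + 1 = 2.

2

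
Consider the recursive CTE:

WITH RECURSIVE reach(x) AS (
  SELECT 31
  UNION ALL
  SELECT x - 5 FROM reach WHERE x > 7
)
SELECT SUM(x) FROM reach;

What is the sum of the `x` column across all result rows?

Base: x=31.
Iteration 1: 31 > 7 holds -> x = 31 - 5 = 26.
Iteration 2: 26 > 7 holds -> x = 26 - 5 = 21.
Iteration 3: 21 > 7 holds -> x = 21 - 5 = 16.
Iteration 4: 16 > 7 holds -> x = 16 - 5 = 11.
Iteration 5: 11 > 7 holds -> x = 11 - 5 = 6.
Iteration 6: 6 > 7 fails; recursion stops.
SUM(x) = 31 + 26 + 21 + 16 + 11 + 6 = 111.

111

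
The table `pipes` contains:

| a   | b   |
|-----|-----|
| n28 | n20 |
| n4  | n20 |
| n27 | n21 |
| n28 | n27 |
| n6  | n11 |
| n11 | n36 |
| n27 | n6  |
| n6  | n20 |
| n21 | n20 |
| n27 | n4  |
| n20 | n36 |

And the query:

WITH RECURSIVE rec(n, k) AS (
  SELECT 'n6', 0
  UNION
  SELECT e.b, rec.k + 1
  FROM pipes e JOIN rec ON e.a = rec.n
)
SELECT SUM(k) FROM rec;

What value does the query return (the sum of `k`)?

4

Base: (n6, k=0).
Iteration 1: edges from {n6} -> (n11, k=1), (n20, k=1).
Iteration 2: edges from {n11,n20} -> (n36, k=2). [UNION drops 1 duplicate row(s)]
Iteration 3: no outgoing edges from {n36}; recursion stops.
SUM(k) = 0 + 1 + 1 + 2 = 4.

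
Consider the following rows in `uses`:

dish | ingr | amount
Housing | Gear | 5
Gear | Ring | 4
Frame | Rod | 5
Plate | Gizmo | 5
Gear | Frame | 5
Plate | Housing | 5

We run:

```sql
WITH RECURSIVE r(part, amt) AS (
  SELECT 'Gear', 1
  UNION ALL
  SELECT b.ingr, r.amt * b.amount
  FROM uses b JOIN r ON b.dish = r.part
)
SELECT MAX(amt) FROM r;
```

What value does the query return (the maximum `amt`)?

25

Base: (Gear, amt=1).
Iteration 1: components of {Gear} -> Frame = 1*5 = 5, Ring = 1*4 = 4.
Iteration 2: components of {Frame,Ring} -> Rod = 5*5 = 25.
Iteration 3: no further components; recursion stops.
amt values: 1, 4, 5, 25; the maximum is 25.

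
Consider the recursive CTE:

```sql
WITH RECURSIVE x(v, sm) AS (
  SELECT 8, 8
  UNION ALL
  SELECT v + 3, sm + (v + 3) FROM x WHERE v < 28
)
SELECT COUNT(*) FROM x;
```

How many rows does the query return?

8

Base: v=8, sm=8.
Iteration 1: 8 < 28 holds -> v = 8 + 3 = 11, sm = 8 + 11 = 19.
Iteration 2: 11 < 28 holds -> v = 11 + 3 = 14, sm = 19 + 14 = 33.
Iteration 3: 14 < 28 holds -> v = 14 + 3 = 17, sm = 33 + 17 = 50.
Iteration 4: 17 < 28 holds -> v = 17 + 3 = 20, sm = 50 + 20 = 70.
Iteration 5: 20 < 28 holds -> v = 20 + 3 = 23, sm = 70 + 23 = 93.
Iteration 6: 23 < 28 holds -> v = 23 + 3 = 26, sm = 93 + 26 = 119.
Iteration 7: 26 < 28 holds -> v = 26 + 3 = 29, sm = 119 + 29 = 148.
Iteration 8: 29 < 28 fails; recursion stops.
Total rows emitted: 8.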